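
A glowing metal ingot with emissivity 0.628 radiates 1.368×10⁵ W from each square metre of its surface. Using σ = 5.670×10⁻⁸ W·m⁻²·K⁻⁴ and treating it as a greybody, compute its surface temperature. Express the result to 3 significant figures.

T ≈ 1.40×10³ K

I = εσT⁴, so T = (I/εσ)^(1/4) = (1.368×10⁵/(0.628×5.670×10⁻⁸))^(1/4) = 1.40×10³ K.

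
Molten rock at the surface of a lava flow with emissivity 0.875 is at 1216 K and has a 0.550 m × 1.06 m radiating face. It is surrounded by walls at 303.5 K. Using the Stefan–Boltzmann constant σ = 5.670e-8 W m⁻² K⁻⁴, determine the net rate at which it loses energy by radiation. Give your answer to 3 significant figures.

Net loss ≈ 6.30×10⁴ W

Area A = 0.550 × 1.06 = 0.583 m².
Net radiated power P_net = εσA(T⁴ − T₀⁴) = 0.875×5.670×10⁻⁸×0.583×(1216⁴ − 303.5⁴).
T⁴ − T₀⁴ = 2.18642×10¹² − 8.48467×10⁹ = 2.17794×10¹² K⁴, so P_net = 6.30×10⁴ W.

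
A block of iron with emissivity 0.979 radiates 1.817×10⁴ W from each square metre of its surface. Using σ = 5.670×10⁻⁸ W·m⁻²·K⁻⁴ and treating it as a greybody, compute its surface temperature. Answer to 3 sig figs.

I = εσT⁴, so T = (I/εσ)^(1/4) = (1.817×10⁴/(0.979×5.670×10⁻⁸))^(1/4) = 756 K.

T ≈ 756 K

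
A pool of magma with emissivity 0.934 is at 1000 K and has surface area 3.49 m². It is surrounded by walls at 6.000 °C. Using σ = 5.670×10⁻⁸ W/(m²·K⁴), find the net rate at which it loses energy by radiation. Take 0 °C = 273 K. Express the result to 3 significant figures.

Surroundings: T = 6.000 °C + 273 = 279.000 K.
Area A = 3.49 m².
Net radiated power P_net = εσA(T⁴ − T₀⁴) = 0.934×5.670×10⁻⁸×3.49×(1000⁴ − 279.000⁴).
T⁴ − T₀⁴ = 1.00000×10¹² − 6.05922×10⁹ = 9.93941×10¹¹ K⁴, so P_net = 1.84×10⁵ W.

Net loss ≈ 1.84×10⁵ W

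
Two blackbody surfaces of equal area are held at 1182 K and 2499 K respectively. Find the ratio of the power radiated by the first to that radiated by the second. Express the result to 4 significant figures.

With equal areas, P₁/P₂ = (T₁/T₂)⁴ = (1182/2499)⁴ = 0.05005.

P₁/P₂ ≈ 0.05005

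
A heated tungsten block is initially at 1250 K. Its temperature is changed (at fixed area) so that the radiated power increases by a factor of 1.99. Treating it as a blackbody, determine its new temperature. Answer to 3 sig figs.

P ∝ T⁴, so T₂/T₁ = (P₂/P₁)^(1/4) = (1.99)^(1/4) = 1.18772.
T₂ = 1250 × 1.18772 = 1.48×10³ K.

T₂ ≈ 1.48×10³ K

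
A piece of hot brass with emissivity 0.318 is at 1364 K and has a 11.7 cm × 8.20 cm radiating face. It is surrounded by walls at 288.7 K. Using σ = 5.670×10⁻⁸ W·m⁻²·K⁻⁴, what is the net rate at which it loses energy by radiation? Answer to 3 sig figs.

Net loss ≈ 598 W

Area A = 0.117 × 0.0820 = 9.594×10⁻³ m².
Net radiated power P_net = εσA(T⁴ − T₀⁴) = 0.318×5.670×10⁻⁸×9.594×10⁻³×(1364⁴ − 288.7⁴).
T⁴ − T₀⁴ = 3.46145×10¹² − 6.94684×10⁹ = 3.45450×10¹² K⁴, so P_net = 598 W.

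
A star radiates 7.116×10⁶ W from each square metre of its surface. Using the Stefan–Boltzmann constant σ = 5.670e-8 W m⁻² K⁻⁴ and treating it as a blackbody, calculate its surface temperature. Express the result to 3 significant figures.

T ≈ 3.35×10³ K

I = σT⁴, so T = (I/σ)^(1/4) = (7.116×10⁶/(5.670×10⁻⁸))^(1/4) = 3.35×10³ K.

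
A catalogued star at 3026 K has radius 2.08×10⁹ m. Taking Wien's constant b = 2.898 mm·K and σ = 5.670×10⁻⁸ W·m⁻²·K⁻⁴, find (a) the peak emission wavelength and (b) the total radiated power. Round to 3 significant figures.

λ_max ≈ 958 nm; P ≈ 2.58×10²⁶ W

(a) λ_max = b/T = 2.898×10⁻³/3026 = 9.577×10⁻⁷ m = 958 nm.
Surface area A = 4πR² = 4π(2.08×10⁹ m)² = 5.43671×10¹⁹ m².
(b) P = σAT⁴ = 5.670×10⁻⁸×5.43671×10¹⁹×(3026)⁴ = 2.58×10²⁶ W.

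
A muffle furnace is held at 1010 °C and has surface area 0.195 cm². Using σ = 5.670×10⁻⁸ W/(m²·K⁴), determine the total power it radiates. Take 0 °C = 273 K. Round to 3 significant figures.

P ≈ 3.00 W

T = 1010 °C + 273 = 1283 K.
Area A = 0.195 cm² = 1.95×10⁻⁵ m².
P = σAT⁴ = 5.670×10⁻⁸ × 1.95×10⁻⁵ × (1283)⁴ = 3.00 W.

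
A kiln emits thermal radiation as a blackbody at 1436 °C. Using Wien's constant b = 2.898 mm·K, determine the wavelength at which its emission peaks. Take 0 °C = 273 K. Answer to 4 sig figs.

T = 1436 °C + 273 = 1709 K.
Wien's displacement law: λ_max = b/T = (2.898×10⁻³ m·K)/(1709 K) = 1.6957×10⁻⁶ m.
That is 1.696 μm, in the infrared range.

λ_max ≈ 1.696 μm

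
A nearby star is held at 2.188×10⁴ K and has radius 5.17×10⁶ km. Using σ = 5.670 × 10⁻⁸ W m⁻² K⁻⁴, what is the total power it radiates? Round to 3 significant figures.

P ≈ 4.36×10³⁰ W

Surface area A = 4πR² = 4π(5.17×10⁹ m)² = 3.35885×10²⁰ m².
P = σAT⁴ = 5.670×10⁻⁸ × 3.35885×10²⁰ × (2.188×10⁴)⁴ = 4.36×10³⁰ W.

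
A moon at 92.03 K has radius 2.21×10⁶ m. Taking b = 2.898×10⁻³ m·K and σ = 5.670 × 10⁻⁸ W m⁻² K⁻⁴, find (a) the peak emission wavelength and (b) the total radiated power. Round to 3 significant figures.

(a) λ_max = b/T = 2.898×10⁻³/92.03 = 3.149×10⁻⁵ m = 31.5 μm.
Surface area A = 4πR² = 4π(2.21×10⁶ m)² = 6.13754×10¹³ m².
(b) P = σAT⁴ = 5.670×10⁻⁸×6.13754×10¹³×(92.03)⁴ = 2.50×10¹⁴ W.

λ_max ≈ 31.5 μm; P ≈ 2.50×10¹⁴ W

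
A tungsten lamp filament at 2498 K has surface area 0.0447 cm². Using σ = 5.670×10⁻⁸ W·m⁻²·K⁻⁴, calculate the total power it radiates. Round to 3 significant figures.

Area A = 0.0447 cm² = 4.47×10⁻⁶ m².
P = σAT⁴ = 5.670×10⁻⁸ × 4.47×10⁻⁶ × (2498)⁴ = 9.87 W.

P ≈ 9.87 W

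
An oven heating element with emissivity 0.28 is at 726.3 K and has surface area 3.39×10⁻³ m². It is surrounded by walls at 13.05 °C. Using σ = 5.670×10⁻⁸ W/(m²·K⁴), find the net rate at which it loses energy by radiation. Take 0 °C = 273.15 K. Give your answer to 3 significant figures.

Net loss ≈ 14.6 W

Surroundings: T = 13.05 °C + 273.15 = 286.20 K.
Area A = 3.39×10⁻³ m².
Net radiated power P_net = εσA(T⁴ − T₀⁴) = 0.28×5.670×10⁻⁸×3.39×10⁻³×(726.3⁴ − 286.20⁴).
T⁴ − T₀⁴ = 2.78269×10¹¹ − 6.70932×10⁹ = 2.71560×10¹¹ K⁴, so P_net = 14.6 W.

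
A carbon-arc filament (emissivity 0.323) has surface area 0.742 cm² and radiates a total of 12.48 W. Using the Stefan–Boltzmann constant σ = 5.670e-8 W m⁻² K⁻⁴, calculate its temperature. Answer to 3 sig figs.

T ≈ 1.74×10³ K

Area A = 0.742 cm² = 7.42×10⁻⁵ m².
P = εσAT⁴ ⇒ T = (P/(εσA))^(1/4) = (12.48/(0.323×5.670×10⁻⁸×7.42×10⁻⁵))^(1/4) = 1.74×10³ K.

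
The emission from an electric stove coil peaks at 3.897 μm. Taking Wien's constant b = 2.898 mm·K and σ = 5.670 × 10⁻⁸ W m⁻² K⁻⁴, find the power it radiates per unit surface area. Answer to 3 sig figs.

Wien's law: T = b/λ_max = 2.898×10⁻³/3.897×10⁻⁶ = 743.649 K.
Then I = σT⁴ = 5.670×10⁻⁸×(743.649)⁴ = 1.73×10⁴ W/m².

I ≈ 1.73×10⁴ W/m²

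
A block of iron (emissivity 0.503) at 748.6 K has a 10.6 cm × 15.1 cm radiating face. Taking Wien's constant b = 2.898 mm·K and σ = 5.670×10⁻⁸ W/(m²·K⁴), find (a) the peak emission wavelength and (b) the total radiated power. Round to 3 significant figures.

(a) λ_max = b/T = 2.898×10⁻³/748.6 = 3.871×10⁻⁶ m = 3.87 μm.
Area A = 0.106 × 0.151 = 0.016006 m².
(b) P = εσAT⁴ = 0.503×5.670×10⁻⁸×0.016006×(748.6)⁴ = 143 W.

λ_max ≈ 3.87 μm; P ≈ 143 W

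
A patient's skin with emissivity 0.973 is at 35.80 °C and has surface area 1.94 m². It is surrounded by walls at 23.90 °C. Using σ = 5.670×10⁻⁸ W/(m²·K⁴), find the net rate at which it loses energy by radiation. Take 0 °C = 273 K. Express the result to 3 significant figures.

Net loss ≈ 142 W

T = 35.80 °C + 273 = 308.80 K.
Surroundings: T = 23.90 °C + 273 = 296.90 K.
Area A = 1.94 m².
Net radiated power P_net = εσA(T⁴ − T₀⁴) = 0.973×5.670×10⁻⁸×1.94×(308.80⁴ − 296.90⁴).
T⁴ − T₀⁴ = 9.09304×10⁹ − 7.77035×10⁹ = 1.32269×10⁹ K⁴, so P_net = 142 W.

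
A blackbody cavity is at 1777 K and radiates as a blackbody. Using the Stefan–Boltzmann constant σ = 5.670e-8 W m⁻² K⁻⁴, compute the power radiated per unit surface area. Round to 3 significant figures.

Stefan–Boltzmann: I = σT⁴ = 5.670×10⁻⁸ × (1777)⁴ = 5.65×10⁵ W/m².

I ≈ 5.65×10⁵ W/m²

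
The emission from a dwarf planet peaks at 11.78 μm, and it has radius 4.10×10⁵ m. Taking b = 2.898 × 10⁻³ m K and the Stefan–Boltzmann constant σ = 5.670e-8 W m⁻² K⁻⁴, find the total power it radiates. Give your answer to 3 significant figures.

P ≈ 4.39×10¹⁴ W

Wien's law: T = b/λ_max = 2.898×10⁻³/1.178×10⁻⁵ = 246.010 K.
Surface area A = 4πR² = 4π(4.10×10⁵ m)² = 2.11241×10¹² m².
Then P = σAT⁴ = 5.670×10⁻⁸×2.11241×10¹²×(246.010)⁴ = 4.39×10¹⁴ W.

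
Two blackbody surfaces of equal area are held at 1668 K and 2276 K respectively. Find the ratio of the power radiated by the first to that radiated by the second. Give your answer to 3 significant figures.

With equal areas, P₁/P₂ = (T₁/T₂)⁴ = (1668/2276)⁴ = 0.288.

P₁/P₂ ≈ 0.288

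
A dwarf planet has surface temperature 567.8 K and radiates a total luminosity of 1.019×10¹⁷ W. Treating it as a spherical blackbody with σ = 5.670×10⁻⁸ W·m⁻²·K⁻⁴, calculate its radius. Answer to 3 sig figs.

R ≈ 1.17×10⁶ m

L = 4πR²σT⁴ ⇒ R = √(L/(4πσT⁴)).
σT⁴ = 5893.38 W/m², so R = √(1.019×10¹⁷/(4π×5893.38)) = 1.17×10⁶ m.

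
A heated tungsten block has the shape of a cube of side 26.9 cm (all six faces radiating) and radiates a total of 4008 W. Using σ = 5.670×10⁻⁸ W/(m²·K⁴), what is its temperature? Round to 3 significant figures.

Area A = 6s² = 6×(0.269 m)² = 0.434166 m².
P = σAT⁴ ⇒ T = (P/(σA))^(1/4) = (4008/(5.670×10⁻⁸×0.434166))^(1/4) = 635 K.

T ≈ 635 K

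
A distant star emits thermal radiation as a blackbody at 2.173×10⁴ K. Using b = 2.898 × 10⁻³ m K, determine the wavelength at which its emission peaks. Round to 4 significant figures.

λ_max ≈ 133.4 nm

Wien's displacement law: λ_max = b/T = (2.898×10⁻³ m·K)/(2.173×10⁴ K) = 1.3336×10⁻⁷ m.
That is 133.4 nm, in the ultraviolet range.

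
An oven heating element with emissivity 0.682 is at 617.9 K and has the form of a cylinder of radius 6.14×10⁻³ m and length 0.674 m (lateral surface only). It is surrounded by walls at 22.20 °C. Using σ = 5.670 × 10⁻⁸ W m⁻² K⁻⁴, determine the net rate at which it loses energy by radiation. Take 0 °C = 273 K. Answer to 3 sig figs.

Net loss ≈ 139 W

Surroundings: T = 22.20 °C + 273 = 295.20 K.
Lateral area A = 2πrL = 2π×6.14×10⁻³×0.674 = 0.0260021 m².
Net radiated power P_net = εσA(T⁴ − T₀⁴) = 0.682×5.670×10⁻⁸×0.0260021×(617.9⁴ − 295.20⁴).
T⁴ − T₀⁴ = 1.45772×10¹¹ − 7.59391×10⁹ = 1.38178×10¹¹ K⁴, so P_net = 139 W.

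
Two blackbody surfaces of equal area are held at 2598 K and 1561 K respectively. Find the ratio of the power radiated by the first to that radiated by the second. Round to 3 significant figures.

P₁/P₂ ≈ 7.67

With equal areas, P₁/P₂ = (T₁/T₂)⁴ = (2598/1561)⁴ = 7.67.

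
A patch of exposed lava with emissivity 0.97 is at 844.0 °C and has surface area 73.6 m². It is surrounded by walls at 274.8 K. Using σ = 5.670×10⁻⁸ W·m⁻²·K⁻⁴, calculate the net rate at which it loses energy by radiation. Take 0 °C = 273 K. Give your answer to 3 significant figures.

Net loss ≈ 6.28×10⁶ W

T = 844.0 °C + 273 = 1117.0 K.
Area A = 73.6 m².
Net radiated power P_net = εσA(T⁴ − T₀⁴) = 0.97×5.670×10⁻⁸×73.6×(1117.0⁴ − 274.8⁴).
T⁴ − T₀⁴ = 1.55673×10¹² − 5.70252×10⁹ = 1.55103×10¹² K⁴, so P_net = 6.28×10⁶ W.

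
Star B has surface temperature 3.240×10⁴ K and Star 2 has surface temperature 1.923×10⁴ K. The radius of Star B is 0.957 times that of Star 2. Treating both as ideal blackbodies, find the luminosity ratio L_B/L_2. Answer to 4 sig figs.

L ∝ R²T⁴, so L_B/L_2 = (R_B/R_2)²(T_B/T_2)⁴ = (0.957)² × (3.240×10⁴/1.923×10⁴)⁴ = 0.915849 × 8.05866 = 7.381.

L_B/L_2 ≈ 7.381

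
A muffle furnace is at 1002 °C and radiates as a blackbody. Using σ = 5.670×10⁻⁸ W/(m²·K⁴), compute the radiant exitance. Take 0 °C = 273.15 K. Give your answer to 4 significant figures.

T = 1002 °C + 273.15 = 1275.15 K.
Stefan–Boltzmann: I = σT⁴ = 5.670×10⁻⁸ × (1275.15)⁴ = 1.499×10⁵ W/m².

I ≈ 1.499×10⁵ W/m²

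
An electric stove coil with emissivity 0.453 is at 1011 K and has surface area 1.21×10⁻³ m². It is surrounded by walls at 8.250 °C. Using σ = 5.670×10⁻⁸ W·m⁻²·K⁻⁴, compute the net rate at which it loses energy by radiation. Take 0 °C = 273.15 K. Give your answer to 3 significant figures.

Surroundings: T = 8.250 °C + 273.15 = 281.400 K.
Area A = 1.21×10⁻³ m².
Net radiated power P_net = εσA(T⁴ − T₀⁴) = 0.453×5.670×10⁻⁸×1.21×10⁻³×(1011⁴ − 281.400⁴).
T⁴ − T₀⁴ = 1.04473×10¹² − 6.27042×10⁹ = 1.03846×10¹² K⁴, so P_net = 32.3 W.

Net loss ≈ 32.3 W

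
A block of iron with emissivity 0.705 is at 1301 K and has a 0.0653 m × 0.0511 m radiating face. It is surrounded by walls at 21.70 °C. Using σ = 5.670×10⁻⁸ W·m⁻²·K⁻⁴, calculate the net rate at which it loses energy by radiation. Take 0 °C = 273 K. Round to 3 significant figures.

Surroundings: T = 21.70 °C + 273 = 294.70 K.
Area A = 0.0653 × 0.0511 = 3.33683×10⁻³ m².
Net radiated power P_net = εσA(T⁴ − T₀⁴) = 0.705×5.670×10⁻⁸×3.33683×10⁻³×(1301⁴ − 294.70⁴).
T⁴ − T₀⁴ = 2.86490×10¹² − 7.54259×10⁹ = 2.85736×10¹² K⁴, so P_net = 381 W.

Net loss ≈ 381 W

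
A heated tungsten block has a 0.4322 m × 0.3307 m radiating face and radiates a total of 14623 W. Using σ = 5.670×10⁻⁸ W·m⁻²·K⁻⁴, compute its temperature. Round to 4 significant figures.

Area A = 0.4322 × 0.3307 = 0.142929 m².
P = σAT⁴ ⇒ T = (P/(σA))^(1/4) = (14623/(5.670×10⁻⁸×0.142929))^(1/4) = 1159 K.

T ≈ 1159 K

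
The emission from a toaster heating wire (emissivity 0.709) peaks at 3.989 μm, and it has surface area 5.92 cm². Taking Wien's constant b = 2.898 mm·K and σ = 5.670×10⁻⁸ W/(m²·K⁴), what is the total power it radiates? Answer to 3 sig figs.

Wien's law: T = b/λ_max = 2.898×10⁻³/3.989×10⁻⁶ = 726.498 K.
Area A = 5.92 cm² = 5.92×10⁻⁴ m².
Then P = εσAT⁴ = 0.709×5.670×10⁻⁸×5.92×10⁻⁴×(726.498)⁴ = 6.63 W.

P ≈ 6.63 W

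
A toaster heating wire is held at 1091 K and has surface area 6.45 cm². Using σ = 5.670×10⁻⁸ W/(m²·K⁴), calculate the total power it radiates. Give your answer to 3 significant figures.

P ≈ 51.8 W

Area A = 6.45 cm² = 6.45×10⁻⁴ m².
P = σAT⁴ = 5.670×10⁻⁸ × 6.45×10⁻⁴ × (1091)⁴ = 51.8 W.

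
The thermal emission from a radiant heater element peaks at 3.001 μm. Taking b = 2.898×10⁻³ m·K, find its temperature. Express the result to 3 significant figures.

T ≈ 966 K

Wien's law gives T = b/λ_max = (2.898×10⁻³ m·K)/(3.001×10⁻⁶ m) = 966 K.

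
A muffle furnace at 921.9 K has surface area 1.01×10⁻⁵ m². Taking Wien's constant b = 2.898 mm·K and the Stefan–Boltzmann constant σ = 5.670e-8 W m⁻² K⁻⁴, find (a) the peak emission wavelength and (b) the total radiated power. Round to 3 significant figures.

(a) λ_max = b/T = 2.898×10⁻³/921.9 = 3.144×10⁻⁶ m = 3.14 μm.
Area A = 1.01×10⁻⁵ m².
(b) P = σAT⁴ = 5.670×10⁻⁸×1.01×10⁻⁵×(921.9)⁴ = 0.414 W.

λ_max ≈ 3.14 μm; P ≈ 0.414 W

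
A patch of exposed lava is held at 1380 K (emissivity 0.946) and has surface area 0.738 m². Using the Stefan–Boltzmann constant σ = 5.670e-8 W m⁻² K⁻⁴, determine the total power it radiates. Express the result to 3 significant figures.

Area A = 0.738 m².
P = εσAT⁴ = 0.946 × 5.670×10⁻⁸ × 0.738 × (1380)⁴ = 1.44×10⁵ W.

P ≈ 1.44×10⁵ W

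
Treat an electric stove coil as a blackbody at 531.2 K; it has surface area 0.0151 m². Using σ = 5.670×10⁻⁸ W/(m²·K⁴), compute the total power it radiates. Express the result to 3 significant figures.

P ≈ 68.2 W

Area A = 0.0151 m².
P = σAT⁴ = 5.670×10⁻⁸ × 0.0151 × (531.2)⁴ = 68.2 W.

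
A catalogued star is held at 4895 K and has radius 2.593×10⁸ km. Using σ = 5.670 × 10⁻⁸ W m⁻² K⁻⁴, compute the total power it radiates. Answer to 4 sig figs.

P ≈ 2.750×10³¹ W

Surface area A = 4πR² = 4π(2.593×10¹¹ m)² = 8.44919×10²³ m².
P = σAT⁴ = 5.670×10⁻⁸ × 8.44919×10²³ × (4895)⁴ = 2.750×10³¹ W.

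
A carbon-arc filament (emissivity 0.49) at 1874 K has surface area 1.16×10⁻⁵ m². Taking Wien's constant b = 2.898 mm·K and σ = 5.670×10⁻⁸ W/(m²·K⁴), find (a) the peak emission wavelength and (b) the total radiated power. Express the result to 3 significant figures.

λ_max ≈ 1.55×10³ nm; P ≈ 3.97 W

(a) λ_max = b/T = 2.898×10⁻³/1874 = 1.546×10⁻⁶ m = 1.55×10³ nm.
Area A = 1.16×10⁻⁵ m².
(b) P = εσAT⁴ = 0.49×5.670×10⁻⁸×1.16×10⁻⁵×(1874)⁴ = 3.97 W.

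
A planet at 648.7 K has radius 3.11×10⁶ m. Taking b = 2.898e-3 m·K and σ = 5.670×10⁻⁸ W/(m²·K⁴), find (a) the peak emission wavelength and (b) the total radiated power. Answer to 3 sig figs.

(a) λ_max = b/T = 2.898×10⁻³/648.7 = 4.467×10⁻⁶ m = 4.47 μm.
Surface area A = 4πR² = 4π(3.11×10⁶ m)² = 1.21543×10¹⁴ m².
(b) P = σAT⁴ = 5.670×10⁻⁸×1.21543×10¹⁴×(648.7)⁴ = 1.22×10¹⁸ W.

λ_max ≈ 4.47 μm; P ≈ 1.22×10¹⁸ W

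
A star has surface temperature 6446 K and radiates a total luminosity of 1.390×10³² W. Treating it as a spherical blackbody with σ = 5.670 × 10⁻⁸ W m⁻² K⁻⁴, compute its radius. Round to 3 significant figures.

L = 4πR²σT⁴ ⇒ R = √(L/(4πσT⁴)).
σT⁴ = 9.78913×10⁷ W/m², so R = √(1.390×10³²/(4π×9.78913×10⁷)) = 3.36×10¹¹ m.

R ≈ 3.36×10¹¹ m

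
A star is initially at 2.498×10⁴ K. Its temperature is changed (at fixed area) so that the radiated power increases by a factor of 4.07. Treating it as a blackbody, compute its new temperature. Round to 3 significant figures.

P ∝ T⁴, so T₂/T₁ = (P₂/P₁)^(1/4) = (4.07)^(1/4) = 1.42036.
T₂ = 2.498×10⁴ × 1.42036 = 3.55×10⁴ K.

T₂ ≈ 3.55×10⁴ K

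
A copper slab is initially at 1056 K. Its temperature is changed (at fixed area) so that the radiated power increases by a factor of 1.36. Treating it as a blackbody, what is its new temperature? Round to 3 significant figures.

T₂ ≈ 1.14×10³ K

P ∝ T⁴, so T₂/T₁ = (P₂/P₁)^(1/4) = (1.36)^(1/4) = 1.07990.
T₂ = 1056 × 1.07990 = 1.14×10³ K.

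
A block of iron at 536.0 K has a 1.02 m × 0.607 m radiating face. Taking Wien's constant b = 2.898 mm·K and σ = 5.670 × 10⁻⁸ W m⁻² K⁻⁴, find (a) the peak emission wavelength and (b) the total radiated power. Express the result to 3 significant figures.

(a) λ_max = b/T = 2.898×10⁻³/536.0 = 5.407×10⁻⁶ m = 5.41 μm.
Area A = 1.02 × 0.607 = 0.61914 m².
(b) P = σAT⁴ = 5.670×10⁻⁸×0.61914×(536.0)⁴ = 2.90×10³ W.

λ_max ≈ 5.41 μm; P ≈ 2.90×10³ W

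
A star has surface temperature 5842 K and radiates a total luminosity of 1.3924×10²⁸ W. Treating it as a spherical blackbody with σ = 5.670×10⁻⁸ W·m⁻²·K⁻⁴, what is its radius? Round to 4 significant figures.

L = 4πR²σT⁴ ⇒ R = √(L/(4πσT⁴)).
σT⁴ = 6.60434×10⁷ W/m², so R = √(1.3924×10²⁸/(4π×6.60434×10⁷)) = 4.096×10⁹ m.

R ≈ 4.096×10⁹ m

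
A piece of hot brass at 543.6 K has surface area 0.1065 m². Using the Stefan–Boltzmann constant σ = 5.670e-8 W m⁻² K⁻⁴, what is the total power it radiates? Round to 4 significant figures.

Area A = 0.1065 m².
P = σAT⁴ = 5.670×10⁻⁸ × 0.1065 × (543.6)⁴ = 527.3 W.

P ≈ 527.3 W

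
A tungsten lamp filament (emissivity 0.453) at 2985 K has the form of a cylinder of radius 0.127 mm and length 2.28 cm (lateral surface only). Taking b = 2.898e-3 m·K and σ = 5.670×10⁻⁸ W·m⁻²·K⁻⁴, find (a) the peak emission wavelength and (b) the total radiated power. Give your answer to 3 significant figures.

λ_max ≈ 971 nm; P ≈ 37.1 W

(a) λ_max = b/T = 2.898×10⁻³/2985 = 9.709×10⁻⁷ m = 971 nm.
Lateral area A = 2πrL = 2π×1.27×10⁻⁴×0.0228 = 1.81936×10⁻⁵ m².
(b) P = εσAT⁴ = 0.453×5.670×10⁻⁸×1.81936×10⁻⁵×(2985)⁴ = 37.1 W.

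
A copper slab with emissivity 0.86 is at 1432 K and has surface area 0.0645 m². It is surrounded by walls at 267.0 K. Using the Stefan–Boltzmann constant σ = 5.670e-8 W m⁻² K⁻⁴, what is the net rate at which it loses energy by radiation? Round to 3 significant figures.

Area A = 0.0645 m².
Net radiated power P_net = εσA(T⁴ − T₀⁴) = 0.86×5.670×10⁻⁸×0.0645×(1432⁴ − 267.0⁴).
T⁴ − T₀⁴ = 4.20506×10¹² − 5.08212×10⁹ = 4.19998×10¹² K⁴, so P_net = 1.32×10⁴ W.

Net loss ≈ 1.32×10⁴ W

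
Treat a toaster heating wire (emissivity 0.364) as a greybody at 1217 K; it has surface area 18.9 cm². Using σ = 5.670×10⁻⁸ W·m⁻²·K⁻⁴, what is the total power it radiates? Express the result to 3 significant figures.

P ≈ 85.6 W

Area A = 18.9 cm² = 1.89×10⁻³ m².
P = εσAT⁴ = 0.364 × 5.670×10⁻⁸ × 1.89×10⁻³ × (1217)⁴ = 85.6 W.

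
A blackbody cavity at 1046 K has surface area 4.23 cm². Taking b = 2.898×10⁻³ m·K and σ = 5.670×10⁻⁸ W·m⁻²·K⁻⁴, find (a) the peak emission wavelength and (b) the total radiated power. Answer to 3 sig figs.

λ_max ≈ 2.77×10³ nm; P ≈ 28.7 W

(a) λ_max = b/T = 2.898×10⁻³/1046 = 2.771×10⁻⁶ m = 2.77×10³ nm.
Area A = 4.23 cm² = 4.23×10⁻⁴ m².
(b) P = σAT⁴ = 5.670×10⁻⁸×4.23×10⁻⁴×(1046)⁴ = 28.7 W.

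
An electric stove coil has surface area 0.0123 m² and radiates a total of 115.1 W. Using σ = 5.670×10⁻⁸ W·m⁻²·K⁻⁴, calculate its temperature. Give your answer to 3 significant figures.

T ≈ 637 K

Area A = 0.0123 m².
P = σAT⁴ ⇒ T = (P/(σA))^(1/4) = (115.1/(5.670×10⁻⁸×0.0123))^(1/4) = 637 K.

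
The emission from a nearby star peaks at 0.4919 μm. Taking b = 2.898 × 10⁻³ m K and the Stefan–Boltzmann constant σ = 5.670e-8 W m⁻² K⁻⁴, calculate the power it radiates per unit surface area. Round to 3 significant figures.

I ≈ 6.83×10⁷ W/m²

Wien's law: T = b/λ_max = 2.898×10⁻³/4.919×10⁻⁷ = 5891.44 K.
Then I = σT⁴ = 5.670×10⁻⁸×(5891.44)⁴ = 6.83×10⁷ W/m².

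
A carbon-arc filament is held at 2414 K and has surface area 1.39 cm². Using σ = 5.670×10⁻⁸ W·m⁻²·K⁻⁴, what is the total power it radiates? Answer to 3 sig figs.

Area A = 1.39 cm² = 1.39×10⁻⁴ m².
P = σAT⁴ = 5.670×10⁻⁸ × 1.39×10⁻⁴ × (2414)⁴ = 268 W.

P ≈ 268 W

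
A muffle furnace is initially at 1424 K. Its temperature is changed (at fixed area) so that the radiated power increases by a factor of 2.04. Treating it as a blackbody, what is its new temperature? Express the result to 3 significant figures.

T₂ ≈ 1.70×10³ K

P ∝ T⁴, so T₂/T₁ = (P₂/P₁)^(1/4) = (2.04)^(1/4) = 1.19511.
T₂ = 1424 × 1.19511 = 1.70×10³ K.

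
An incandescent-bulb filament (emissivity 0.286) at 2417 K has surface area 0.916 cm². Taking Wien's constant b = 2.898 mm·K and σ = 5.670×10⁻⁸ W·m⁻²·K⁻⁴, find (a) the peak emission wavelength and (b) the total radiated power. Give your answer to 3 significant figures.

λ_max ≈ 1.20×10³ nm; P ≈ 50.7 W

(a) λ_max = b/T = 2.898×10⁻³/2417 = 1.199×10⁻⁶ m = 1.20×10³ nm.
Area A = 0.916 cm² = 9.16×10⁻⁵ m².
(b) P = εσAT⁴ = 0.286×5.670×10⁻⁸×9.16×10⁻⁵×(2417)⁴ = 50.7 W.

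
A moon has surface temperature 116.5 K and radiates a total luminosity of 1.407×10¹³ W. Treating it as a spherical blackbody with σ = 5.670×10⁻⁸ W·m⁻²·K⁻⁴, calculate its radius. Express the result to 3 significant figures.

L = 4πR²σT⁴ ⇒ R = √(L/(4πσT⁴)).
σT⁴ = 10.4445 W/m², so R = √(1.407×10¹³/(4π×10.4445)) = 3.27×10⁵ m.

R ≈ 3.27×10⁵ m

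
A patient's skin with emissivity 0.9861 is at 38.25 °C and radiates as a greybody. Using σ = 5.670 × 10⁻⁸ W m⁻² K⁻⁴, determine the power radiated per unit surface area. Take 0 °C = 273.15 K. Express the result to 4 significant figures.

I ≈ 525.7 W/m²

T = 38.25 °C + 273.15 = 311.40 K.
Stefan–Boltzmann: I = εσT⁴ = 0.9861 × 5.670×10⁻⁸ × (311.40)⁴ = 525.7 W/m².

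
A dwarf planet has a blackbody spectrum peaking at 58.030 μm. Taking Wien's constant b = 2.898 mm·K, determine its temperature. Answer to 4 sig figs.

Wien's law gives T = b/λ_max = (2.898×10⁻³ m·K)/(5.8030×10⁻⁵ m) = 49.94 K.

T ≈ 49.94 K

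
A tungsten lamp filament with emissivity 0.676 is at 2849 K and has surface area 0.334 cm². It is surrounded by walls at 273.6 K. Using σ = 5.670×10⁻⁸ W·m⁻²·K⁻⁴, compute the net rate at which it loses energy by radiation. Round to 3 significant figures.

Area A = 0.334 cm² = 3.34×10⁻⁵ m².
Net radiated power P_net = εσA(T⁴ − T₀⁴) = 0.676×5.670×10⁻⁸×3.34×10⁻⁵×(2849⁴ − 273.6⁴).
T⁴ − T₀⁴ = 6.58825×10¹³ − 5.60356×10⁹ = 6.58769×10¹³ K⁴, so P_net = 84.3 W.

Net loss ≈ 84.3 W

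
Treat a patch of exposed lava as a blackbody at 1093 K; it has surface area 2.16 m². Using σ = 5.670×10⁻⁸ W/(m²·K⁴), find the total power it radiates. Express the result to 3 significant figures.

Area A = 2.16 m².
P = σAT⁴ = 5.670×10⁻⁸ × 2.16 × (1093)⁴ = 1.75×10⁵ W.

P ≈ 1.75×10⁵ W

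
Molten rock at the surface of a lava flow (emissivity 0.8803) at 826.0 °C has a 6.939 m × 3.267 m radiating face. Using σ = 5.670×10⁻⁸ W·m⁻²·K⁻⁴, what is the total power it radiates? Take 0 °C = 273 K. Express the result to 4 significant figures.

P ≈ 1.651×10⁶ W

T = 826.0 °C + 273 = 1099.0 K.
Area A = 6.939 × 3.267 = 22.6697 m².
P = εσAT⁴ = 0.8803 × 5.670×10⁻⁸ × 22.6697 × (1099.0)⁴ = 1.651×10⁶ W.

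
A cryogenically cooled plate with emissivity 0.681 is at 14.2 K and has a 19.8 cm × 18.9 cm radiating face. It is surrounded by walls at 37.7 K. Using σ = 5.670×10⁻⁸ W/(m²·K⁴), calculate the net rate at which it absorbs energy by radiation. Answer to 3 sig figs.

Net gain ≈ 2.86×10⁻³ W

Area A = 0.198 × 0.189 = 0.037422 m².
Net radiated power P_net = εσA(T⁴ − T₀⁴) = 0.681×5.670×10⁻⁸×0.037422×(14.2⁴ − 37.7⁴).
T⁴ − T₀⁴ = 40658.7 − 2.02007×10⁶ = -1.97941×10⁶ K⁴, so P_net = -2.86×10⁻³ W — negative, meaning a net gain of 2.86×10⁻³ W.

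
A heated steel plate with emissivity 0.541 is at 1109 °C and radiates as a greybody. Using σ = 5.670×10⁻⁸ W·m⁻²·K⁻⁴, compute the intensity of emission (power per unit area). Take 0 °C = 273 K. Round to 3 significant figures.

T = 1109 °C + 273 = 1382 K.
Stefan–Boltzmann: I = εσT⁴ = 0.541 × 5.670×10⁻⁸ × (1382)⁴ = 1.12×10⁵ W/m².

I ≈ 1.12×10⁵ W/m²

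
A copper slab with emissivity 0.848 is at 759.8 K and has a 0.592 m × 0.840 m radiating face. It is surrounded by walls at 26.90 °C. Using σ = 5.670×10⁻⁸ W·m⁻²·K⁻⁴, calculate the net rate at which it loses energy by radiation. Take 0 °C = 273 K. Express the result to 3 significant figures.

Surroundings: T = 26.90 °C + 273 = 299.90 K.
Area A = 0.592 × 0.840 = 0.49728 m².
Net radiated power P_net = εσA(T⁴ − T₀⁴) = 0.848×5.670×10⁻⁸×0.49728×(759.8⁴ − 299.90⁴).
T⁴ − T₀⁴ = 3.33271×10¹¹ − 8.08921×10⁹ = 3.25182×10¹¹ K⁴, so P_net = 7.78×10³ W.

Net loss ≈ 7.78×10³ W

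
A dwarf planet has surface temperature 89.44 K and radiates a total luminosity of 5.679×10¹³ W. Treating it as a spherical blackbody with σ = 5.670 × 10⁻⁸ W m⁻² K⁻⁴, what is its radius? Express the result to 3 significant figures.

L = 4πR²σT⁴ ⇒ R = √(L/(4πσT⁴)).
σT⁴ = 3.62836 W/m², so R = √(5.679×10¹³/(4π×3.62836)) = 1.12×10⁶ m.

R ≈ 1.12×10⁶ m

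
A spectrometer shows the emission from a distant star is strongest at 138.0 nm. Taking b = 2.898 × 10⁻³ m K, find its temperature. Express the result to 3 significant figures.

T ≈ 2.10×10⁴ K

Wien's law gives T = b/λ_max = (2.898×10⁻³ m·K)/(1.380×10⁻⁷ m) = 2.10×10⁴ K.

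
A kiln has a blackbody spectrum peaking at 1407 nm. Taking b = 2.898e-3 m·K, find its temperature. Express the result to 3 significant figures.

Wien's law gives T = b/λ_max = (2.898×10⁻³ m·K)/(1.407×10⁻⁶ m) = 2.06×10³ K.

T ≈ 2.06×10³ K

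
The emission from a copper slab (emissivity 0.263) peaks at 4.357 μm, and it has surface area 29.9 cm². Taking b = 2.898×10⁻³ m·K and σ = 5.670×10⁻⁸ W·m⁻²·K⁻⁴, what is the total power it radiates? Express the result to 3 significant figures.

P ≈ 8.73 W

Wien's law: T = b/λ_max = 2.898×10⁻³/4.357×10⁻⁶ = 665.137 K.
Area A = 29.9 cm² = 2.99×10⁻³ m².
Then P = εσAT⁴ = 0.263×5.670×10⁻⁸×2.99×10⁻³×(665.137)⁴ = 8.73 W.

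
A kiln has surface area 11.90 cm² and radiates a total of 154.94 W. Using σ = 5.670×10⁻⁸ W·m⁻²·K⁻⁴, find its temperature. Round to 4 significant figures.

Area A = 11.90 cm² = 1.190×10⁻³ m².
P = σAT⁴ ⇒ T = (P/(σA))^(1/4) = (154.94/(5.670×10⁻⁸×1.190×10⁻³))^(1/4) = 1231 K.

T ≈ 1231 K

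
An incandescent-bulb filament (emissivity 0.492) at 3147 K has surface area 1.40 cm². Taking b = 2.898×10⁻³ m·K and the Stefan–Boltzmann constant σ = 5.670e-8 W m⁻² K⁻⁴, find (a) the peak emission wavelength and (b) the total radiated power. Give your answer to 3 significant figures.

λ_max ≈ 0.921 μm; P ≈ 383 W

(a) λ_max = b/T = 2.898×10⁻³/3147 = 9.209×10⁻⁷ m = 0.921 μm.
Area A = 1.40 cm² = 1.40×10⁻⁴ m².
(b) P = εσAT⁴ = 0.492×5.670×10⁻⁸×1.40×10⁻⁴×(3147)⁴ = 383 W.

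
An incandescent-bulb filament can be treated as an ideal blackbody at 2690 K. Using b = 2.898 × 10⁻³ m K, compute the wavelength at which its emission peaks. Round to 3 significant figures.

Wien's displacement law: λ_max = b/T = (2.898×10⁻³ m·K)/(2690 K) = 1.077×10⁻⁶ m.
That is 1.08×10³ nm, in the infrared range.

λ_max ≈ 1.08×10³ nm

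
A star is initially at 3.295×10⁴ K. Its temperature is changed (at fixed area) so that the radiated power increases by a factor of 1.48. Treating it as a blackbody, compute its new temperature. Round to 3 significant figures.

T₂ ≈ 3.63×10⁴ K

P ∝ T⁴, so T₂/T₁ = (P₂/P₁)^(1/4) = (1.48)^(1/4) = 1.10297.
T₂ = 3.295×10⁴ × 1.10297 = 3.63×10⁴ K.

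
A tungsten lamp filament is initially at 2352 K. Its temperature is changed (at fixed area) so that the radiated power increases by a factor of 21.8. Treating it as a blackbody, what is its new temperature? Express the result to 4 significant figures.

P ∝ T⁴, so T₂/T₁ = (P₂/P₁)^(1/4) = (21.8)^(1/4) = 2.16080.
T₂ = 2352 × 2.16080 = 5082 K.

T₂ ≈ 5082 K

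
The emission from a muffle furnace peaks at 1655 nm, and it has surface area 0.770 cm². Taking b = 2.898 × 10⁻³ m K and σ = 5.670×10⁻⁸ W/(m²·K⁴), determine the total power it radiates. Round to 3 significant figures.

Wien's law: T = b/λ_max = 2.898×10⁻³/1.655×10⁻⁶ = 1751.06 K.
Area A = 0.770 cm² = 7.70×10⁻⁵ m².
Then P = σAT⁴ = 5.670×10⁻⁸×7.70×10⁻⁵×(1751.06)⁴ = 41.0 W.

P ≈ 41.0 W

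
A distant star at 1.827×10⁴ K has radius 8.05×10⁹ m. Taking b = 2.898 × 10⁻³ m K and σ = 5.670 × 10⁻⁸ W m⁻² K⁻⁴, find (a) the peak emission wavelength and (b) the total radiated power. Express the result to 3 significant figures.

λ_max ≈ 159 nm; P ≈ 5.14×10³⁰ W

(a) λ_max = b/T = 2.898×10⁻³/1.827×10⁴ = 1.586×10⁻⁷ m = 159 nm.
Surface area A = 4πR² = 4π(8.05×10⁹ m)² = 8.14332×10²⁰ m².
(b) P = σAT⁴ = 5.670×10⁻⁸×8.14332×10²⁰×(1.827×10⁴)⁴ = 5.14×10³⁰ W.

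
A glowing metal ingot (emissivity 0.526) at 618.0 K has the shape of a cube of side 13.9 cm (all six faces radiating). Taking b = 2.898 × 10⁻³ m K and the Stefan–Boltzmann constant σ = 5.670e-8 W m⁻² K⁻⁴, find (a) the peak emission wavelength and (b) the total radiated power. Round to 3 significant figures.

(a) λ_max = b/T = 2.898×10⁻³/618.0 = 4.689×10⁻⁶ m = 4.69 μm.
Area A = 6s² = 6×(0.139 m)² = 0.115926 m².
(b) P = εσAT⁴ = 0.526×5.670×10⁻⁸×0.115926×(618.0)⁴ = 504 W.

λ_max ≈ 4.69 μm; P ≈ 504 W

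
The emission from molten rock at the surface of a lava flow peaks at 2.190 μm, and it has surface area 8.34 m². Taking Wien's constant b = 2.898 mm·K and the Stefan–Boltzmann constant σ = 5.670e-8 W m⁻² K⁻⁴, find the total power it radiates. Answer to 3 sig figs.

Wien's law: T = b/λ_max = 2.898×10⁻³/2.190×10⁻⁶ = 1323.29 K.
Area A = 8.34 m².
Then P = σAT⁴ = 5.670×10⁻⁸×8.34×(1323.29)⁴ = 1.45×10⁶ W.

P ≈ 1.45×10⁶ W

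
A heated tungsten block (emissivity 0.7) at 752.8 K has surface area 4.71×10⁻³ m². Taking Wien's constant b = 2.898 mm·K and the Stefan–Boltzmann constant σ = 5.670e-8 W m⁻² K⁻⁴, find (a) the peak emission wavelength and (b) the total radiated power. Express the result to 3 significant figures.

(a) λ_max = b/T = 2.898×10⁻³/752.8 = 3.850×10⁻⁶ m = 3.85 μm.
Area A = 4.71×10⁻³ m².
(b) P = εσAT⁴ = 0.7×5.670×10⁻⁸×4.71×10⁻³×(752.8)⁴ = 60.0 W.

λ_max ≈ 3.85 μm; P ≈ 60.0 W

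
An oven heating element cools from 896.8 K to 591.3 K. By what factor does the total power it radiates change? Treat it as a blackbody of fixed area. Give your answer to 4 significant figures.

P ∝ T⁴, so P₂/P₁ = (T₂/T₁)⁴ = (591.3/896.8)⁴ = (0.659344)⁴ = 0.1890.

P₂/P₁ ≈ 0.1890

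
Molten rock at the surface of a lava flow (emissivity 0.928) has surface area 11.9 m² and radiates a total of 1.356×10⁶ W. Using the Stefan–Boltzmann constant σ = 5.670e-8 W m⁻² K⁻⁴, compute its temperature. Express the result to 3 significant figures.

Area A = 11.9 m².
P = εσAT⁴ ⇒ T = (P/(εσA))^(1/4) = (1.356×10⁶/(0.928×5.670×10⁻⁸×11.9))^(1/4) = 1.21×10³ K.

T ≈ 1.21×10³ K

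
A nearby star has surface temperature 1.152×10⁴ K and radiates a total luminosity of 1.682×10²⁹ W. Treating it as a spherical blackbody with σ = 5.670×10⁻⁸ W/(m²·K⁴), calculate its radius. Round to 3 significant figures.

R ≈ 3.66×10⁹ m

L = 4πR²σT⁴ ⇒ R = √(L/(4πσT⁴)).
σT⁴ = 9.98603×10⁸ W/m², so R = √(1.682×10²⁹/(4π×9.98603×10⁸)) = 3.66×10⁹ m.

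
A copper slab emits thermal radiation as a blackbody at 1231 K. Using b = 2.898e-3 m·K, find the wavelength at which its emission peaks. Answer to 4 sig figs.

λ_max ≈ 2.354 μm

Wien's displacement law: λ_max = b/T = (2.898×10⁻³ m·K)/(1231 K) = 2.3542×10⁻⁶ m.
That is 2.354 μm, in the infrared range.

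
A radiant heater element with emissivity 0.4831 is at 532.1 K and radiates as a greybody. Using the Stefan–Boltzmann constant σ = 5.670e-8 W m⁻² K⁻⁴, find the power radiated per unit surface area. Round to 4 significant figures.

Stefan–Boltzmann: I = εσT⁴ = 0.4831 × 5.670×10⁻⁸ × (532.1)⁴ = 2196 W/m².

I ≈ 2196 W/m²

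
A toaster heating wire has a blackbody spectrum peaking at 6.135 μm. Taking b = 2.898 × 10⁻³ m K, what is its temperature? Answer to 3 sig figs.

Wien's law gives T = b/λ_max = (2.898×10⁻³ m·K)/(6.135×10⁻⁶ m) = 472 K.

T ≈ 472 K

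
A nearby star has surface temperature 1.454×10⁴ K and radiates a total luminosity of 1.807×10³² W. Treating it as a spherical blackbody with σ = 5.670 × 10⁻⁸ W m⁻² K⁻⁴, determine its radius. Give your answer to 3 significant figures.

R ≈ 7.53×10¹⁰ m

L = 4πR²σT⁴ ⇒ R = √(L/(4πσT⁴)).
σT⁴ = 2.53420×10⁹ W/m², so R = √(1.807×10³²/(4π×2.53420×10⁹)) = 7.53×10¹⁰ m.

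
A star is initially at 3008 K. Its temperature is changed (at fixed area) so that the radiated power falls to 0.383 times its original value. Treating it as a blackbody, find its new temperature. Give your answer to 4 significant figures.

P ∝ T⁴, so T₂/T₁ = (P₂/P₁)^(1/4) = (0.383)^(1/4) = 0.786683.
T₂ = 3008 × 0.786683 = 2366 K.

T₂ ≈ 2366 K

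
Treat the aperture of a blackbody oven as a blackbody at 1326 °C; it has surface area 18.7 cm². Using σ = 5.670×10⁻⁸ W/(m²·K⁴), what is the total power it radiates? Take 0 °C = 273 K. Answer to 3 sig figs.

T = 1326 °C + 273 = 1599 K.
Area A = 18.7 cm² = 1.87×10⁻³ m².
P = σAT⁴ = 5.670×10⁻⁸ × 1.87×10⁻³ × (1599)⁴ = 693 W.

P ≈ 693 W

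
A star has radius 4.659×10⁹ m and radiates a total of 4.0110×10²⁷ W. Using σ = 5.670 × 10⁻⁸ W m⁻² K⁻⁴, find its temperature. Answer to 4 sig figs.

Surface area A = 4πR² = 4π(4.659×10⁹ m)² = 2.72769×10²⁰ m².
P = σAT⁴ ⇒ T = (P/(σA))^(1/4) = (4.0110×10²⁷/(5.670×10⁻⁸×2.72769×10²⁰))^(1/4) = 4013 K.

T ≈ 4013 K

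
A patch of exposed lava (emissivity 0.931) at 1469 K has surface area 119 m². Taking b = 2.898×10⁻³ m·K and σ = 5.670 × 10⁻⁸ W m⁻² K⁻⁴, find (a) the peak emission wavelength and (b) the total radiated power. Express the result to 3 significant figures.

(a) λ_max = b/T = 2.898×10⁻³/1469 = 1.973×10⁻⁶ m = 1.97×10³ nm.
Area A = 119 m².
(b) P = εσAT⁴ = 0.931×5.670×10⁻⁸×119×(1469)⁴ = 2.93×10⁷ W.

λ_max ≈ 1.97×10³ nm; P ≈ 2.93×10⁷ W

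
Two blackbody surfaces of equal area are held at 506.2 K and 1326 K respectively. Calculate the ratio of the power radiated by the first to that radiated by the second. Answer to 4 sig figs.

With equal areas, P₁/P₂ = (T₁/T₂)⁴ = (506.2/1326)⁴ = 0.02124.

P₁/P₂ ≈ 0.02124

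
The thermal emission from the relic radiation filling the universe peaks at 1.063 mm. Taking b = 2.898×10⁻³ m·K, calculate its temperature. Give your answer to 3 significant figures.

T ≈ 2.73 K

Wien's law gives T = b/λ_max = (2.898×10⁻³ m·K)/(1.063×10⁻³ m) = 2.73 K.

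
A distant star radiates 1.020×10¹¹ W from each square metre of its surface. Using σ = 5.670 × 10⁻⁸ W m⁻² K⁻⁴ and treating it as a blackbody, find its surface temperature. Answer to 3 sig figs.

I = σT⁴, so T = (I/σ)^(1/4) = (1.020×10¹¹/(5.670×10⁻⁸))^(1/4) = 3.66×10⁴ K.

T ≈ 3.66×10⁴ K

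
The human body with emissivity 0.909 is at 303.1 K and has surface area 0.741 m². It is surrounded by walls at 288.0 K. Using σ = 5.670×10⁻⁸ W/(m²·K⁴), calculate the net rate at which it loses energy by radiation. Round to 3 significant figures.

Area A = 0.741 m².
Net radiated power P_net = εσA(T⁴ − T₀⁴) = 0.909×5.670×10⁻⁸×0.741×(303.1⁴ − 288.0⁴).
T⁴ − T₀⁴ = 8.44003×10⁹ − 6.87971×10⁹ = 1.56032×10⁹ K⁴, so P_net = 59.6 W.

Net loss ≈ 59.6 W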